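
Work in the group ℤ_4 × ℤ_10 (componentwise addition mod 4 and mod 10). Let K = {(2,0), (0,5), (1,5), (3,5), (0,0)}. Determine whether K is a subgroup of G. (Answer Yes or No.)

Closure fails: (0,5) + (1,5) = (1,0) ∉ K. So K is not a subgroup.

No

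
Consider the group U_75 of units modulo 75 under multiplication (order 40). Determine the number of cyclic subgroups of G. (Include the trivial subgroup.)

12

Group the elements of G by the cyclic subgroup they generate; each cyclic subgroup of order d accounts for φ(d) elements.
Cyclic subgroups by order — order 1: 1; order 2: 3; order 4: 2; order 5: 1; order 10: 3; order 20: 2.
Total: 12.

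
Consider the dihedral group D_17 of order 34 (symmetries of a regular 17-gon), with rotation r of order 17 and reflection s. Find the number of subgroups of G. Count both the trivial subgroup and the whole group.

|G| = 34, so by Lagrange every subgroup order divides 34. Divisors: 1, 2, 17, 34.
Subgroups by order — order 1: 1; order 2: 17; order 17: 1; order 34: 1.
Total: 1 + 17 + 1 + 1 = 20.

20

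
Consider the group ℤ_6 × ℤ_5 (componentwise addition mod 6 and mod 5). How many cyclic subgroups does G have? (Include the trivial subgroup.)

8

Group the elements of G by the cyclic subgroup they generate; each cyclic subgroup of order d accounts for φ(d) elements.
Cyclic subgroups by order — order 1: 1; order 2: 1; order 3: 1; order 5: 1; order 6: 1; order 10: 1; order 15: 1; order 30: 1.
Total: 8.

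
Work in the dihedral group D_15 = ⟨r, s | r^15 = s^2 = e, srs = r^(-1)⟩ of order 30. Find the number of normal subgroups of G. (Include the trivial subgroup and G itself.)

5

G has 28 subgroups. Checking conjugation-invariance by order — order 1: 1/1 normal; order 2: 0/15 normal; order 3: 1/1 normal; order 5: 1/1 normal; order 6: 0/5 normal; order 10: 0/3 normal; order 15: 1/1 normal; order 30: 1/1 normal.
Total normal subgroups: 5.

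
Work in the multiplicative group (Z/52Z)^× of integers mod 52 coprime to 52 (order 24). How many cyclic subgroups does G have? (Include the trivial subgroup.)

A cyclic subgroup of order d is generated by each of its φ(d) elements of order d, so the cyclic subgroups of order d number (#elements of order d)/φ(d).
Cyclic subgroups by order — order 1: 1; order 2: 3; order 3: 1; order 4: 2; order 6: 3; order 12: 2.
Total: 12.

12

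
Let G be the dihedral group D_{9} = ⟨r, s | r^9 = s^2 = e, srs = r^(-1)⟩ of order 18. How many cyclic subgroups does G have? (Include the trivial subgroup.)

Group the elements of G by the cyclic subgroup they generate; each cyclic subgroup of order d accounts for φ(d) elements.
Cyclic subgroups by order — order 1: 1; order 2: 9; order 3: 1; order 9: 1.
Total: 12.

12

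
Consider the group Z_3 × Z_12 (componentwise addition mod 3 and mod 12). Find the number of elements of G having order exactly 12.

16

An element (a,b) has order lcm(ord(a), ord(b)); count pairs with lcm equal to 12.
Enumerating gives 16 such elements.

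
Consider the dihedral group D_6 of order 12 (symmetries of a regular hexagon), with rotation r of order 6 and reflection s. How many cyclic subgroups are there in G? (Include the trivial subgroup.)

10

A cyclic subgroup of order d is generated by each of its φ(d) elements of order d, so the cyclic subgroups of order d number (#elements of order d)/φ(d).
Cyclic subgroups by order — order 1: 1; order 2: 7; order 3: 1; order 6: 1.
Total: 10.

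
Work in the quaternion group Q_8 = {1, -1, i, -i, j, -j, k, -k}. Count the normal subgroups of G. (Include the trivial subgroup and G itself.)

6

G has 6 subgroups. Checking conjugation-invariance by order — order 1: 1/1 normal; order 2: 1/1 normal; order 4: 3/3 normal; order 8: 1/1 normal.
Total normal subgroups: 6.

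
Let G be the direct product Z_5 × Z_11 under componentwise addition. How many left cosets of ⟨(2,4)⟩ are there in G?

|⟨(2,4)⟩| = 55 and |G| = 55.
By Lagrange, [G : H] = |G|/|H| = 55/55 = 1.

1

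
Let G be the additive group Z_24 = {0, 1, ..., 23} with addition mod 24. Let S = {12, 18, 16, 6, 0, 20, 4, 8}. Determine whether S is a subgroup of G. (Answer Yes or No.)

No

Closure fails: 4 + 6 = 10 ∉ S. So S is not a subgroup.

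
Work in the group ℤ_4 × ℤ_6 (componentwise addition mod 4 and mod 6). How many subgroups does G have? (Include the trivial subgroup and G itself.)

16

|G| = 24, so by Lagrange every subgroup order divides 24. Divisors: 1, 2, 3, 4, 6, 8, 12, 24.
Subgroups by order — order 1: 1; order 2: 3; order 3: 1; order 4: 3; order 6: 3; order 8: 1; order 12: 3; order 24: 1.
Total: 1 + 3 + 1 + 3 + 3 + 1 + 3 + 1 = 16.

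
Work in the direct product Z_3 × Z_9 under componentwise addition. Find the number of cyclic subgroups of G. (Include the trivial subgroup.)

Each element a generates a cyclic subgroup ⟨a⟩; distinct elements may generate the same one (a cyclic group of order d has φ(d) generators).
Cyclic subgroups by order — order 1: 1; order 3: 4; order 9: 3.
Total: 8.

8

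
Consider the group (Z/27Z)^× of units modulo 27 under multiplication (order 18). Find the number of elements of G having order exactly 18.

6

The elements of order 18 are: 2, 5, 11, 14, 20, 23.
That's 6.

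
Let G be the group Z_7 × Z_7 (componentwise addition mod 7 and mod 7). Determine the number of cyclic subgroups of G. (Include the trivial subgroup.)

A cyclic subgroup of order d is generated by each of its φ(d) elements of order d, so the cyclic subgroups of order d number (#elements of order d)/φ(d).
Cyclic subgroups by order — order 1: 1; order 7: 8.
Total: 9.

9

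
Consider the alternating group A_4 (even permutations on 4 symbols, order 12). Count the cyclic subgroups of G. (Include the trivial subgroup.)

Each element a generates a cyclic subgroup ⟨a⟩; distinct elements may generate the same one (a cyclic group of order d has φ(d) generators).
Cyclic subgroups by order — order 1: 1; order 2: 3; order 3: 4.
Total: 8.

8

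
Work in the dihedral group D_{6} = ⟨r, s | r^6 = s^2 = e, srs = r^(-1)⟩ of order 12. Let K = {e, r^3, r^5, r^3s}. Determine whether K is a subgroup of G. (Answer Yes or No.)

No

r^5 ∈ K but its inverse r ∉ K, so K is not a subgroup.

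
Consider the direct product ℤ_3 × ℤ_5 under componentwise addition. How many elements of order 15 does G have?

8

An element (a,b) has order lcm(ord(a), ord(b)); count pairs with lcm equal to 15.
Enumerating gives 8 such elements.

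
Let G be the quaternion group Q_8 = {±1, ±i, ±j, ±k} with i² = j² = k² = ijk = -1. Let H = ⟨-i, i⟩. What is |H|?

|⟨-i⟩| = 4 and |⟨i⟩| = 4, so |H| is a multiple of lcm(4, 4) = 4 and divides |G| = 8.
Closing under the operation: H = {1, -1, i, -i}, so |H| = 4.

4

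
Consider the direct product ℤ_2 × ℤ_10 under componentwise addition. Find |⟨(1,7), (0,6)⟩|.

10

|⟨(1,7)⟩| = 10 and |⟨(0,6)⟩| = 5, so |H| is a multiple of lcm(10, 5) = 10 and divides |G| = 20.
Closing under the operation: H = {(0,0), (0,2), (0,4), (0,6), (0,8), (1,1), (1,3), (1,5), (1,7), (1,9)}, so |H| = 10.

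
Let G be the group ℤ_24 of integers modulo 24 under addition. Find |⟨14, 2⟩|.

|⟨14⟩| = 12 and |⟨2⟩| = 12, so |H| is a multiple of lcm(12, 12) = 12 and divides |G| = 24.
Closing under the operation: H = {0, 2, 4, 6, 8, 10, 12, 14, 16, 18, 20, 22}, so |H| = 12.

12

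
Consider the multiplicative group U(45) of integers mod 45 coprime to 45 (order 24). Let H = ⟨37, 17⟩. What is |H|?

8

|⟨37⟩| = 4 and |⟨17⟩| = 4, so |H| is a multiple of lcm(4, 4) = 4 and divides |G| = 24.
Closing under the operation: H = {1, 8, 17, 19, 26, 28, 37, 44}, so |H| = 8.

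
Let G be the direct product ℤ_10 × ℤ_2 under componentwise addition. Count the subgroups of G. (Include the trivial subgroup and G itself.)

10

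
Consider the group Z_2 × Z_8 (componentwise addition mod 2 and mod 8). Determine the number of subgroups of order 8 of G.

3

|G| = 16 and 8 | 16, so subgroups of order 8 are possible by Lagrange.
The subgroups of order 8 are: {(0,0), (0,1), (0,2), (0,3), (0,4), (0,5), (0,6), (0,7)}; {(0,0), (0,2), (0,4), (0,6), (1,0), (1,2), (1,4), (1,6)}; {(0,0), (0,2), (0,4), (0,6), (1,1), (1,3), (1,5), (1,7)}.
So G has 3 subgroups of order 8.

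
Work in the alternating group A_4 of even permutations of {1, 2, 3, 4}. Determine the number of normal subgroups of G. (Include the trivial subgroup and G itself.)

3

G has 10 subgroups. Checking conjugation-invariance by order — order 1: 1/1 normal; order 2: 0/3 normal; order 3: 0/4 normal; order 4: 1/1 normal; order 12: 1/1 normal.
Total normal subgroups: 3.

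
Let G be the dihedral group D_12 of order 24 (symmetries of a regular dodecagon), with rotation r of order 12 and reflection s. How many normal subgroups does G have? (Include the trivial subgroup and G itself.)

G has 34 subgroups. Checking conjugation-invariance by order — order 1: 1/1 normal; order 2: 1/13 normal; order 3: 1/1 normal; order 4: 1/7 normal; order 6: 1/5 normal; order 8: 0/3 normal; order 12: 3/3 normal; order 24: 1/1 normal.
Total normal subgroups: 9.

9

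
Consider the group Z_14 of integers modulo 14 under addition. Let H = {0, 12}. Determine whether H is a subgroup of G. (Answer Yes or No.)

12 ∈ H but its inverse 2 ∉ H, so H is not a subgroup.

No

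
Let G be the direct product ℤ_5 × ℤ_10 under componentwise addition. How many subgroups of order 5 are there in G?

6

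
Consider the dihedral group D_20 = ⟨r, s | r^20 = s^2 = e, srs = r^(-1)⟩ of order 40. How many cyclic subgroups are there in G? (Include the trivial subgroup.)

26

A cyclic subgroup of order d is generated by each of its φ(d) elements of order d, so the cyclic subgroups of order d number (#elements of order d)/φ(d).
Cyclic subgroups by order — order 1: 1; order 2: 21; order 4: 1; order 5: 1; order 10: 1; order 20: 1.
Total: 26.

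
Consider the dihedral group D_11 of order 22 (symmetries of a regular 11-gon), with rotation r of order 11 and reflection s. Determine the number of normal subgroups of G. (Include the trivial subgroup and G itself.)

G has 14 subgroups. Checking conjugation-invariance by order — order 1: 1/1 normal; order 2: 0/11 normal; order 11: 1/1 normal; order 22: 1/1 normal.
Total normal subgroups: 3.

3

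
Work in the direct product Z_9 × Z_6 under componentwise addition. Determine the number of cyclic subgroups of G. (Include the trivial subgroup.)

Each element a generates a cyclic subgroup ⟨a⟩; distinct elements may generate the same one (a cyclic group of order d has φ(d) generators).
Cyclic subgroups by order — order 1: 1; order 2: 1; order 3: 4; order 6: 4; order 9: 3; order 18: 3.
Total: 16.

16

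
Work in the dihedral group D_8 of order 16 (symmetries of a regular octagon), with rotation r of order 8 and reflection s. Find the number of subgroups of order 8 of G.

|G| = 16 and 8 | 16, so subgroups of order 8 are possible by Lagrange.
The subgroups of order 8 are: {e, r, r^2, r^3, r^4, r^5, r^6, r^7}; {e, r^2, r^4, r^6, s, r^2s, r^4s, r^6s}; {e, r^2, r^4, r^6, rs, r^3s, r^5s, r^7s}.
So G has 3 subgroups of order 8.

3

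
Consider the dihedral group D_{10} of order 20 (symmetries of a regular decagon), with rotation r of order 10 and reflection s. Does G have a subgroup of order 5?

5 | 20. A subgroup of order 5 is {e, r^2, r^4, r^6, r^8}.

Yes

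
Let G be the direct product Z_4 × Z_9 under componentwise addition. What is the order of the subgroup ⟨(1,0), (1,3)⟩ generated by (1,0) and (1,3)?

12

|⟨(1,0)⟩| = 4 and |⟨(1,3)⟩| = 12, so |H| is a multiple of lcm(4, 12) = 12 and divides |G| = 36.
Closing under the operation: H = {(0,0), (0,3), (0,6), (1,0), (1,3), (1,6), (2,0), (2,3), (2,6), (3,0), (3,3), (3,6)}, so |H| = 12.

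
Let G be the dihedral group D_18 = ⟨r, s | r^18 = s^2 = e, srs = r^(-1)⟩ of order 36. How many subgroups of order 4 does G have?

|G| = 36 and 4 | 36, so subgroups of order 4 are possible by Lagrange.
The subgroups of order 4 are: {e, r^9, rs, r^10s}; {e, r^9, r^2s, r^11s}; {e, r^9, r^3s, r^12s}; {e, r^9, r^4s, r^13s}; … (9 in all).
So G has 9 subgroups of order 4.

9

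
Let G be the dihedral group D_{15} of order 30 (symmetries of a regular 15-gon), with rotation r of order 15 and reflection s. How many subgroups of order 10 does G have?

3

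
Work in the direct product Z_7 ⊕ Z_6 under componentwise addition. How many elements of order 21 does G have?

12

An element (a,b) has order lcm(ord(a), ord(b)); count pairs with lcm equal to 21.
Enumerating gives 12 such elements.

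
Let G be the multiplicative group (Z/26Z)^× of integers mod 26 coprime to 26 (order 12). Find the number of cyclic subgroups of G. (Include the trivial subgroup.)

Group the elements of G by the cyclic subgroup they generate; each cyclic subgroup of order d accounts for φ(d) elements.
Cyclic subgroups by order — order 1: 1; order 2: 1; order 3: 1; order 4: 1; order 6: 1; order 12: 1.
Total: 6.

6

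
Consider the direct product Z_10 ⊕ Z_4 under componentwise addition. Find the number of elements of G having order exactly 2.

3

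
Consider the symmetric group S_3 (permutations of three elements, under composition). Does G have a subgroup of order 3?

Yes

3 | 6. A subgroup of order 3 is {e, (1 2 3), (1 3 2)}.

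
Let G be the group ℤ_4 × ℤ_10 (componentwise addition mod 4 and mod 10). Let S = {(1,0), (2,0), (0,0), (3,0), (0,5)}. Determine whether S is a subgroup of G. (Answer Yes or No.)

Closure fails: (0,5) + (1,0) = (1,5) ∉ S. So S is not a subgroup.

No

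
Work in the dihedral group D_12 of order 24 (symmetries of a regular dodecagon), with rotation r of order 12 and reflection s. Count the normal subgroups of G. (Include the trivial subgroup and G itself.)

9

G has 34 subgroups. Checking conjugation-invariance by order — order 1: 1/1 normal; order 2: 1/13 normal; order 3: 1/1 normal; order 4: 1/7 normal; order 6: 1/5 normal; order 8: 0/3 normal; order 12: 3/3 normal; order 24: 1/1 normal.
Total normal subgroups: 9.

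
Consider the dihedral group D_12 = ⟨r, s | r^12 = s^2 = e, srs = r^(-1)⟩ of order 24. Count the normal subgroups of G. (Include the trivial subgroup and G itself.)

9

G has 34 subgroups. Checking conjugation-invariance by order — order 1: 1/1 normal; order 2: 1/13 normal; order 3: 1/1 normal; order 4: 1/7 normal; order 6: 1/5 normal; order 8: 0/3 normal; order 12: 3/3 normal; order 24: 1/1 normal.
Total normal subgroups: 9.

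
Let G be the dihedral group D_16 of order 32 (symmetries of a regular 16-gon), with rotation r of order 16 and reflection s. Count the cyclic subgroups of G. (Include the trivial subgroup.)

Each element a generates a cyclic subgroup ⟨a⟩; distinct elements may generate the same one (a cyclic group of order d has φ(d) generators).
Cyclic subgroups by order — order 1: 1; order 2: 17; order 4: 1; order 8: 1; order 16: 1.
Total: 21.

21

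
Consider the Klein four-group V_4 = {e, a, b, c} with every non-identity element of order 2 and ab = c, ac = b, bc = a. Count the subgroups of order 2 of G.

3

|G| = 4 and 2 | 4, so subgroups of order 2 are possible by Lagrange.
The subgroups of order 2 are: {e, a}; {e, b}; {e, c}.
So G has 3 subgroups of order 2.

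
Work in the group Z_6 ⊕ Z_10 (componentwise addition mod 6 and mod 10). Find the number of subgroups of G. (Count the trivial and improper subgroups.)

20

|G| = 60, so by Lagrange every subgroup order divides 60. Divisors: 1, 2, 3, 4, 5, 6, 10, 12, 15, 20, 30, 60.
Subgroups by order — order 1: 1; order 2: 3; order 3: 1; order 4: 1; order 5: 1; order 6: 3; order 10: 3; order 12: 1; order 15: 1; order 20: 1; order 30: 3; order 60: 1.
Total: 1 + 3 + 1 + 1 + 1 + 3 + 3 + 1 + 1 + 1 + 3 + 1 = 20.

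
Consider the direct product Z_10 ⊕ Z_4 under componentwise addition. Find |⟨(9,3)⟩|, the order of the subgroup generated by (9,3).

The order of (9,3) in Z_10 × Z_4 is lcm(ord(9) in Z_10, ord(3) in Z_4).
ord(9) = 10 and ord(3) = 4, so |⟨(9,3)⟩| = lcm(10, 4) = 20.

20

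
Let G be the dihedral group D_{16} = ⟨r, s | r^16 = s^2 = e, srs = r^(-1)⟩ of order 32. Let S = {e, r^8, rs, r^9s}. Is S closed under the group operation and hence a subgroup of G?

|S| = 4 divides |G| = 32, consistent with Lagrange.
S contains the identity, every element's inverse is in S, and S is closed under ·: it is a subgroup.

Yes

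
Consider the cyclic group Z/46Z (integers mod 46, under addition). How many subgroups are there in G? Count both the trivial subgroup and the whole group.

4

A cyclic group of order 46 has exactly one subgroup for each divisor of 46.
Divisors of 46: 1, 2, 23, 46.
So Z/46Z has 4 subgroups.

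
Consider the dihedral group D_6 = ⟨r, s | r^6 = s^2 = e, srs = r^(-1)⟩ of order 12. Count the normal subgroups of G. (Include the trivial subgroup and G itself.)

7

G has 16 subgroups. Checking conjugation-invariance by order — order 1: 1/1 normal; order 2: 1/7 normal; order 3: 1/1 normal; order 4: 0/3 normal; order 6: 3/3 normal; order 12: 1/1 normal.
Total normal subgroups: 7.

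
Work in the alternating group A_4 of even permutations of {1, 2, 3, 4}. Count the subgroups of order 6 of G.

0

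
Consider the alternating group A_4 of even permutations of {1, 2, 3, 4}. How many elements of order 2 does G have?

The elements of order 2 are: (1 2)(3 4), (1 3)(2 4), (1 4)(2 3).
That's 3.

3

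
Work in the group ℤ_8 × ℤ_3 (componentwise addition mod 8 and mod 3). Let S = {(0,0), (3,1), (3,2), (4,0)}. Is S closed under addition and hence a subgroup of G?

No

(3,1) ∈ S but its inverse (5,2) ∉ S, so S is not a subgroup.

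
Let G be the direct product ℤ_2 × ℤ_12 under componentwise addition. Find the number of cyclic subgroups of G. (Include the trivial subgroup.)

Each element a generates a cyclic subgroup ⟨a⟩; distinct elements may generate the same one (a cyclic group of order d has φ(d) generators).
Cyclic subgroups by order — order 1: 1; order 2: 3; order 3: 1; order 4: 2; order 6: 3; order 12: 2.
Total: 12.

12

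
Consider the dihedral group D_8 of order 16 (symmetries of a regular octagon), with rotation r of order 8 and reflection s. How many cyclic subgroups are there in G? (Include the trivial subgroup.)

Each element a generates a cyclic subgroup ⟨a⟩; distinct elements may generate the same one (a cyclic group of order d has φ(d) generators).
Cyclic subgroups by order — order 1: 1; order 2: 9; order 4: 1; order 8: 1.
Total: 12.

12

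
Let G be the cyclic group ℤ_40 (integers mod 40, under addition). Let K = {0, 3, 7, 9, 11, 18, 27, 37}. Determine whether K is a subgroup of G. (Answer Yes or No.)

No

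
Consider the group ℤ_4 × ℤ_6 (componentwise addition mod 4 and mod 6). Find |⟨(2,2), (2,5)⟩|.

12

|⟨(2,2)⟩| = 6 and |⟨(2,5)⟩| = 6, so |H| is a multiple of lcm(6, 6) = 6 and divides |G| = 24.
Closing under the operation: H = {(0,0), (0,1), (0,2), (0,3), (0,4), (0,5), (2,0), (2,1), (2,2), (2,3), (2,4), (2,5)}, so |H| = 12.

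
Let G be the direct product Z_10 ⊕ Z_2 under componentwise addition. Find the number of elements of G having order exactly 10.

12

An element (a,b) has order lcm(ord(a), ord(b)); count pairs with lcm equal to 10.
Enumerating gives 12 such elements.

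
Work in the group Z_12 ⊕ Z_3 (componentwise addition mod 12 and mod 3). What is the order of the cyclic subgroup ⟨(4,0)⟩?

3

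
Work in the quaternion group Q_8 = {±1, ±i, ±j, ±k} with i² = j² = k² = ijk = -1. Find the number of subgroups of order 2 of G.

|G| = 8 and 2 | 8, so subgroups of order 2 are possible by Lagrange.
The subgroups of order 2 are: {1, -1}.
So G has 1 subgroup of order 2.

1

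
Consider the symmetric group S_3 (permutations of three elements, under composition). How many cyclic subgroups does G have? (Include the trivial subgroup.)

5

Group the elements of G by the cyclic subgroup they generate; each cyclic subgroup of order d accounts for φ(d) elements.
Cyclic subgroups by order — order 1: 1; order 2: 3; order 3: 1.
Total: 5.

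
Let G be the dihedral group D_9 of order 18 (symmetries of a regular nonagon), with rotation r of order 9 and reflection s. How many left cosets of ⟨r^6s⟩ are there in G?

9

|⟨r^6s⟩| = 2 and |G| = 18.
By Lagrange, [G : H] = |G|/|H| = 18/2 = 9.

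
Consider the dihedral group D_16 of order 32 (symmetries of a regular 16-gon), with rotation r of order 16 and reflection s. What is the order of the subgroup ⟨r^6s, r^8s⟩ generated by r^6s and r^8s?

|⟨r^6s⟩| = 2 and |⟨r^8s⟩| = 2, so |H| is a multiple of lcm(2, 2) = 2 and divides |G| = 32.
Closing under the operation: H = {e, r^2, r^4, r^6, r^8, r^10, r^12, r^14, s, r^2s, r^4s, r^6s, r^8s, r^10s, r^12s, r^14s}, so |H| = 16.

16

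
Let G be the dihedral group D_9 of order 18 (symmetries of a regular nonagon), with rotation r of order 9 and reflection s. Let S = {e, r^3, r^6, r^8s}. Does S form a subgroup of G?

|S| = 4 does not divide |G| = 18, so by Lagrange S is not a subgroup.

No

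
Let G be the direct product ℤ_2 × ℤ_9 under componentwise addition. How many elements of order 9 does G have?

An element (a,b) has order lcm(ord(a), ord(b)); count pairs with lcm equal to 9.
Enumerating gives 6 such elements.

6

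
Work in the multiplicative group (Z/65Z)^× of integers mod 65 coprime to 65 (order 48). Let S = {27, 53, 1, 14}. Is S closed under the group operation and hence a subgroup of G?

Yes

|S| = 4 divides |G| = 48, consistent with Lagrange.
S contains the identity, every element's inverse is in S, and S is closed under ·: it is a subgroup.
In fact S = ⟨27⟩.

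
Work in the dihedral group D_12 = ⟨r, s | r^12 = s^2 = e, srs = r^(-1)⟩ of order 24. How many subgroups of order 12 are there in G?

|G| = 24 and 12 | 24, so subgroups of order 12 are possible by Lagrange.
The subgroups of order 12 are: {e, r, r^2, r^3, r^4, r^5, r^6, r^7, r^8, r^9, r^10, r^11}; {e, r^2, r^4, r^6, r^8, r^10, s, r^2s, r^4s, r^6s, r^8s, r^10s}; {e, r^2, r^4, r^6, r^8, r^10, rs, r^3s, r^5s, r^7s, r^9s, r^11s}.
So G has 3 subgroups of order 12.

3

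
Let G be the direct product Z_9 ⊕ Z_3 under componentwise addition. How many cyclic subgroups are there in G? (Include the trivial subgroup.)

8

Each element a generates a cyclic subgroup ⟨a⟩; distinct elements may generate the same one (a cyclic group of order d has φ(d) generators).
Cyclic subgroups by order — order 1: 1; order 3: 4; order 9: 3.
Total: 8.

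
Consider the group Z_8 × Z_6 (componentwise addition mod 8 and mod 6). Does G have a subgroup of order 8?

Yes

8 | 48. A subgroup of order 8 is {(0,0), (0,3), (2,0), (2,3), (4,0), (4,3), (6,0), (6,3)}.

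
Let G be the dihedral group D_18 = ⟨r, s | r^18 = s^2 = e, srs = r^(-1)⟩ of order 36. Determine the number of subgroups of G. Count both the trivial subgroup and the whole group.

|G| = 36, so by Lagrange every subgroup order divides 36. Divisors: 1, 2, 3, 4, 6, 9, 12, 18, 36.
Subgroups by order — order 1: 1; order 2: 19; order 3: 1; order 4: 9; order 6: 7; order 9: 1; order 12: 3; order 18: 3; order 36: 1.
Total: 1 + 19 + 1 + 9 + 7 + 1 + 3 + 3 + 1 = 45.

45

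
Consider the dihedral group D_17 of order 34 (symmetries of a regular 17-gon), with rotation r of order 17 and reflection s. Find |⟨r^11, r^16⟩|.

|⟨r^11⟩| = 17 and |⟨r^16⟩| = 17, so |H| is a multiple of lcm(17, 17) = 17 and divides |G| = 34.
Closing under the operation: H = {e, r, r^2, r^3, r^4, r^5, r^6, r^7, r^8, r^9, r^10, r^11, r^12, r^13, r^14, r^15, r^16}, so |H| = 17.

17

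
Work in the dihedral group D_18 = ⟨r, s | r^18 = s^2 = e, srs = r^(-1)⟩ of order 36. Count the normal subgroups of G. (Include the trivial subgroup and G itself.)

G has 45 subgroups. Checking conjugation-invariance by order — order 1: 1/1 normal; order 2: 1/19 normal; order 3: 1/1 normal; order 4: 0/9 normal; order 6: 1/7 normal; order 9: 1/1 normal; order 12: 0/3 normal; order 18: 3/3 normal; order 36: 1/1 normal.
Total normal subgroups: 9.

9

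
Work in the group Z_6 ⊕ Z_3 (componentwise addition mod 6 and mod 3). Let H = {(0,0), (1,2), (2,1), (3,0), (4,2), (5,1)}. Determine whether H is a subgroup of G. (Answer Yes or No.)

Yes

|H| = 6 divides |G| = 18, consistent with Lagrange.
H contains the identity, every element's inverse is in H, and H is closed under +: it is a subgroup.
In fact H = ⟨(1,2)⟩.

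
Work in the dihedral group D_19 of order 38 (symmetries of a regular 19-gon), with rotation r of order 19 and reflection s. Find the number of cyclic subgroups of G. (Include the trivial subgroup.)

21

A cyclic subgroup of order d is generated by each of its φ(d) elements of order d, so the cyclic subgroups of order d number (#elements of order d)/φ(d).
Cyclic subgroups by order — order 1: 1; order 2: 19; order 19: 1.
Total: 21.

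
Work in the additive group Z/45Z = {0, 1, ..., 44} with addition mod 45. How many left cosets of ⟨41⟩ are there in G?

1

|⟨41⟩| = 45 and |G| = 45.
By Lagrange, [G : H] = |G|/|H| = 45/45 = 1.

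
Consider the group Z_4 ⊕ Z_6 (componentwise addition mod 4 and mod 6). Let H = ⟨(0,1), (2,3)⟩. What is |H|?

|⟨(0,1)⟩| = 6 and |⟨(2,3)⟩| = 2, so |H| is a multiple of lcm(6, 2) = 6 and divides |G| = 24.
Closing under the operation: H = {(0,0), (0,1), (0,2), (0,3), (0,4), (0,5), (2,0), (2,1), (2,2), (2,3), (2,4), (2,5)}, so |H| = 12.

12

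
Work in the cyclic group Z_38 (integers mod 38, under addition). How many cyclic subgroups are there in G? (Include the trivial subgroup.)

4

A cyclic subgroup of order d is generated by each of its φ(d) elements of order d, so the cyclic subgroups of order d number (#elements of order d)/φ(d).
Cyclic subgroups by order — order 1: 1; order 2: 1; order 19: 1; order 38: 1.
Total: 4.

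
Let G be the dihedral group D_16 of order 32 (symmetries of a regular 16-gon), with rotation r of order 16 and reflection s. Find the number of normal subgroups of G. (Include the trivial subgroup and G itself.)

G has 36 subgroups. Checking conjugation-invariance by order — order 1: 1/1 normal; order 2: 1/17 normal; order 4: 1/9 normal; order 8: 1/5 normal; order 16: 3/3 normal; order 32: 1/1 normal.
Total normal subgroups: 8.

8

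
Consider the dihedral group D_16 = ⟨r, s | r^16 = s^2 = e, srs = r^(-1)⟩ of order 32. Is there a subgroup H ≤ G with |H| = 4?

4 | 32. A subgroup of order 4 is {e, r^8, r^2s, r^10s}.

Yes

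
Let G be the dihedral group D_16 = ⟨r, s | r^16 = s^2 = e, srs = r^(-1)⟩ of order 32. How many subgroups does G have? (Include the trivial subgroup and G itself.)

|G| = 32, so by Lagrange every subgroup order divides 32. Divisors: 1, 2, 4, 8, 16, 32.
Subgroups by order — order 1: 1; order 2: 17; order 4: 9; order 8: 5; order 16: 3; order 32: 1.
Total: 1 + 17 + 9 + 5 + 3 + 1 = 36.

36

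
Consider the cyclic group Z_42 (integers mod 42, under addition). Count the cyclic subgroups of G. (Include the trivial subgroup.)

A cyclic subgroup of order d is generated by each of its φ(d) elements of order d, so the cyclic subgroups of order d number (#elements of order d)/φ(d).
Cyclic subgroups by order — order 1: 1; order 2: 1; order 3: 1; order 6: 1; order 7: 1; order 14: 1; order 21: 1; order 42: 1.
Total: 8.

8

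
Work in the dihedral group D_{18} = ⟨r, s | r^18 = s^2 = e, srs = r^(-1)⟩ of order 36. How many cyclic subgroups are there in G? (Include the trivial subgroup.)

24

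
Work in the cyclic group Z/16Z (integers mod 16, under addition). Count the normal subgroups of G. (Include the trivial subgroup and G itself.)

5

G is abelian, so every subgroup is normal.
G has 5 subgroups in total, hence 5 normal subgroups.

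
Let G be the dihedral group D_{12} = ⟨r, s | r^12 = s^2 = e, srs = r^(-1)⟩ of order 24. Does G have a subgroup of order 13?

13 does not divide |G| = 24, so by Lagrange no subgroup of order 13 exists.

No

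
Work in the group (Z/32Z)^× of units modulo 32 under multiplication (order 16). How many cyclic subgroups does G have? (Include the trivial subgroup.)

8

A cyclic subgroup of order d is generated by each of its φ(d) elements of order d, so the cyclic subgroups of order d number (#elements of order d)/φ(d).
Cyclic subgroups by order — order 1: 1; order 2: 3; order 4: 2; order 8: 2.
Total: 8.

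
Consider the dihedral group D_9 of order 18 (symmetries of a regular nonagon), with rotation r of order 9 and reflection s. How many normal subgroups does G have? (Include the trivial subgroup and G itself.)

4

G has 16 subgroups. Checking conjugation-invariance by order — order 1: 1/1 normal; order 2: 0/9 normal; order 3: 1/1 normal; order 6: 0/3 normal; order 9: 1/1 normal; order 18: 1/1 normal.
Total normal subgroups: 4.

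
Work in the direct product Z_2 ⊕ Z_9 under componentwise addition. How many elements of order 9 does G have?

An element (a,b) has order lcm(ord(a), ord(b)); count pairs with lcm equal to 9.
Enumerating gives 6 such elements.

6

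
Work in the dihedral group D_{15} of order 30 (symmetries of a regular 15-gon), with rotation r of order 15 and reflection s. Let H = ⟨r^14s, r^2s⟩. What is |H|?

10

|⟨r^14s⟩| = 2 and |⟨r^2s⟩| = 2, so |H| is a multiple of lcm(2, 2) = 2 and divides |G| = 30.
Closing under the operation: H = {e, r^3, r^6, r^9, r^12, r^2s, r^5s, r^8s, r^11s, r^14s}, so |H| = 10.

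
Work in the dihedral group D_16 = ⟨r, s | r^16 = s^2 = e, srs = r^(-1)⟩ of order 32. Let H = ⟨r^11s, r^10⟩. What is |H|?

16

|⟨r^11s⟩| = 2 and |⟨r^10⟩| = 8, so |H| is a multiple of lcm(2, 8) = 8 and divides |G| = 32.
Closing under the operation: H = {e, r^2, r^4, r^6, r^8, r^10, r^12, r^14, rs, r^3s, r^5s, r^7s, r^9s, r^11s, r^13s, r^15s}, so |H| = 16.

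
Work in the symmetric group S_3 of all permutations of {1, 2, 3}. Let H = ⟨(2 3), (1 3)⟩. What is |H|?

|⟨(2 3)⟩| = 2 and |⟨(1 3)⟩| = 2, so |H| is a multiple of lcm(2, 2) = 2 and divides |G| = 6.
Closing {(2 3), (1 3)} under the group operation gives all of G, so |H| = 6.

6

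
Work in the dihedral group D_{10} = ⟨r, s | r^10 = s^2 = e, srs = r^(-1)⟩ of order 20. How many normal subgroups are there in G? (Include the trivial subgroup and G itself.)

G has 22 subgroups. Checking conjugation-invariance by order — order 1: 1/1 normal; order 2: 1/11 normal; order 4: 0/5 normal; order 5: 1/1 normal; order 10: 3/3 normal; order 20: 1/1 normal.
Total normal subgroups: 7.

7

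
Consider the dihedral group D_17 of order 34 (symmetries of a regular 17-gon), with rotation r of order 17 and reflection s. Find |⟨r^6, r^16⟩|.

|⟨r^6⟩| = 17 and |⟨r^16⟩| = 17, so |H| is a multiple of lcm(17, 17) = 17 and divides |G| = 34.
Closing under the operation: H = {e, r, r^2, r^3, r^4, r^5, r^6, r^7, r^8, r^9, r^10, r^11, r^12, r^13, r^14, r^15, r^16}, so |H| = 17.

17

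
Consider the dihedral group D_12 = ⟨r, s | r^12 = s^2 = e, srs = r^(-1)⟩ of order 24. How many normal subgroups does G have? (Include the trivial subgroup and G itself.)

9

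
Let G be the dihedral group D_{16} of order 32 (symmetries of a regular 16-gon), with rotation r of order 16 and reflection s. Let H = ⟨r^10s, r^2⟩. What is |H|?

|⟨r^10s⟩| = 2 and |⟨r^2⟩| = 8, so |H| is a multiple of lcm(2, 8) = 8 and divides |G| = 32.
Closing under the operation: H = {e, r^2, r^4, r^6, r^8, r^10, r^12, r^14, s, r^2s, r^4s, r^6s, r^8s, r^10s, r^12s, r^14s}, so |H| = 16.

16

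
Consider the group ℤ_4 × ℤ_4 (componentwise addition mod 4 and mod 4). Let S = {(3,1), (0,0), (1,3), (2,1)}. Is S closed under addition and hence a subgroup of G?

No

(2,1) ∈ S but its inverse (2,3) ∉ S, so S is not a subgroup.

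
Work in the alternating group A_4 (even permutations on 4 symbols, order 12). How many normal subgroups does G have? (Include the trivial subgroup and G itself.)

G has 10 subgroups. Checking conjugation-invariance by order — order 1: 1/1 normal; order 2: 0/3 normal; order 3: 0/4 normal; order 4: 1/1 normal; order 12: 1/1 normal.
Total normal subgroups: 3.

3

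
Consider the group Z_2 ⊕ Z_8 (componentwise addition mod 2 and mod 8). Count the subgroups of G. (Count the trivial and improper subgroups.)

|G| = 16, so by Lagrange every subgroup order divides 16. Divisors: 1, 2, 4, 8, 16.
Subgroups by order — order 1: 1; order 2: 3; order 4: 3; order 8: 3; order 16: 1.
Total: 1 + 3 + 3 + 3 + 1 = 11.

11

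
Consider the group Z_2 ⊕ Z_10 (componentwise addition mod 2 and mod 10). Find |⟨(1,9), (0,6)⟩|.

|⟨(1,9)⟩| = 10 and |⟨(0,6)⟩| = 5, so |H| is a multiple of lcm(10, 5) = 10 and divides |G| = 20.
Closing under the operation: H = {(0,0), (0,2), (0,4), (0,6), (0,8), (1,1), (1,3), (1,5), (1,7), (1,9)}, so |H| = 10.

10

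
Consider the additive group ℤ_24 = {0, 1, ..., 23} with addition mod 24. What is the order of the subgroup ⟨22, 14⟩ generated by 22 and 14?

12

|⟨22⟩| = 12 and |⟨14⟩| = 12, so |H| is a multiple of lcm(12, 12) = 12 and divides |G| = 24.
Closing under the operation: H = {0, 2, 4, 6, 8, 10, 12, 14, 16, 18, 20, 22}, so |H| = 12.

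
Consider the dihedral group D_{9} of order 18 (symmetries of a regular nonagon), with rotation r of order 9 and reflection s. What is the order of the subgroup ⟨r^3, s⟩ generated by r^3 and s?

|⟨r^3⟩| = 3 and |⟨s⟩| = 2, so |H| is a multiple of lcm(3, 2) = 6 and divides |G| = 18.
Closing under the operation: H = {e, r^3, r^6, s, r^3s, r^6s}, so |H| = 6.

6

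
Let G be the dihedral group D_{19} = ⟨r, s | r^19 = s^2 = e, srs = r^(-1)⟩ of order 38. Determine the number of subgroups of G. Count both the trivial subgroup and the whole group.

22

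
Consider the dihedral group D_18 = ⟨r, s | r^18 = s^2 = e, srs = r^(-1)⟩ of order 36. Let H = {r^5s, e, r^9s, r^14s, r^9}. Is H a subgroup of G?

No

|H| = 5 does not divide |G| = 36, so by Lagrange H is not a subgroup.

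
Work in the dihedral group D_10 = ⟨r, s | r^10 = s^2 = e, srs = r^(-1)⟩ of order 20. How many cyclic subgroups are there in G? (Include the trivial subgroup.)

14

Each element a generates a cyclic subgroup ⟨a⟩; distinct elements may generate the same one (a cyclic group of order d has φ(d) generators).
Cyclic subgroups by order — order 1: 1; order 2: 11; order 5: 1; order 10: 1.
Total: 14.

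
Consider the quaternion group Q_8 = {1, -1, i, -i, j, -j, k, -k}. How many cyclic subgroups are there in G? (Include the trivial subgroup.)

Each element a generates a cyclic subgroup ⟨a⟩; distinct elements may generate the same one (a cyclic group of order d has φ(d) generators).
Cyclic subgroups by order — order 1: 1; order 2: 1; order 4: 3.
Total: 5.

5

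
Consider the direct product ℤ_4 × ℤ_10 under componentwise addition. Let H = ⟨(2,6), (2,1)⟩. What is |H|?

|⟨(2,6)⟩| = 10 and |⟨(2,1)⟩| = 10, so |H| is a multiple of lcm(10, 10) = 10 and divides |G| = 40.
Closing under the operation: H = {(0,0), (0,1), (0,2), (0,3), (0,4), (0,5), (0,6), (0,7), (0,8), (0,9), (2,0), (2,1), (2,2), (2,3), (2,4), (2,5), (2,6), (2,7), (2,8), (2,9)}, so |H| = 20.

20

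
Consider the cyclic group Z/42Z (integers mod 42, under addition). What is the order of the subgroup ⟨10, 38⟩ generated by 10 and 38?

21

|⟨10⟩| = 21 and |⟨38⟩| = 21, so |H| is a multiple of lcm(21, 21) = 21 and divides |G| = 42.
Closing under the operation: H = {0, 2, 4, 6, 8, 10, 12, 14, 16, 18, 20, 22, 24, 26, 28, 30, 32, 34, 36, 38, 40}, so |H| = 21.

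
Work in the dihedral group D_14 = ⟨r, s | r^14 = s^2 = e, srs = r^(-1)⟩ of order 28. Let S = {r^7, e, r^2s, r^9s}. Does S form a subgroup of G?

|S| = 4 divides |G| = 28, consistent with Lagrange.
S contains the identity, every element's inverse is in S, and S is closed under ·: it is a subgroup.

Yes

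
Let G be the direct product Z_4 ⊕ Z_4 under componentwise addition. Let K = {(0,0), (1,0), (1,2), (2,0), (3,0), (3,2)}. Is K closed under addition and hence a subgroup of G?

No

|K| = 6 does not divide |G| = 16, so by Lagrange K is not a subgroup.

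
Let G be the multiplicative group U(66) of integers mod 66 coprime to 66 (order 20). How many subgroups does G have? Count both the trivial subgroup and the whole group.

|G| = 20, so by Lagrange every subgroup order divides 20. Divisors: 1, 2, 4, 5, 10, 20.
Subgroups by order — order 1: 1; order 2: 3; order 4: 1; order 5: 1; order 10: 3; order 20: 1.
Total: 1 + 3 + 1 + 1 + 3 + 1 = 10.

10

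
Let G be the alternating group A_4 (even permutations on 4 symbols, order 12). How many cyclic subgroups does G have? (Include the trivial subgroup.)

8

Group the elements of G by the cyclic subgroup they generate; each cyclic subgroup of order d accounts for φ(d) elements.
Cyclic subgroups by order — order 1: 1; order 2: 3; order 3: 4.
Total: 8.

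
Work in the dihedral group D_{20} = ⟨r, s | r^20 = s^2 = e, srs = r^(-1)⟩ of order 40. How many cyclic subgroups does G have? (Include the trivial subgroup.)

26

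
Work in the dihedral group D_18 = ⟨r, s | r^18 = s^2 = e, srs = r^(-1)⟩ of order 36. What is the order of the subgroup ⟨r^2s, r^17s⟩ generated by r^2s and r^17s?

|⟨r^2s⟩| = 2 and |⟨r^17s⟩| = 2, so |H| is a multiple of lcm(2, 2) = 2 and divides |G| = 36.
Closing under the operation: H = {e, r^3, r^6, r^9, r^12, r^15, r^2s, r^5s, r^8s, r^11s, r^14s, r^17s}, so |H| = 12.

12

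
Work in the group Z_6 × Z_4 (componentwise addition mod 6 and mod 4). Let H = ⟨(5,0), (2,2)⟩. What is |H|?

|⟨(5,0)⟩| = 6 and |⟨(2,2)⟩| = 6, so |H| is a multiple of lcm(6, 6) = 6 and divides |G| = 24.
Closing under the operation: H = {(0,0), (0,2), (1,0), (1,2), (2,0), (2,2), (3,0), (3,2), (4,0), (4,2), (5,0), (5,2)}, so |H| = 12.

12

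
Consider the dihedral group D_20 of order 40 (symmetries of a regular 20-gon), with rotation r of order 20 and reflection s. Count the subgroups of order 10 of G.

|G| = 40 and 10 | 40, so subgroups of order 10 are possible by Lagrange.
The subgroups of order 10 are: {e, r^2, r^4, r^6, r^8, r^10, r^12, r^14, r^16, r^18}; {e, r^4, r^8, r^12, r^16, r^2s, r^6s, r^10s, r^14s, r^18s}; {e, r^4, r^8, r^12, r^16, r^3s, r^7s, r^11s, r^15s, r^19s}; {e, r^4, r^8, r^12, r^16, s, r^4s, r^8s, r^12s, r^16s}; … (5 in all).
So G has 5 subgroups of order 10.

5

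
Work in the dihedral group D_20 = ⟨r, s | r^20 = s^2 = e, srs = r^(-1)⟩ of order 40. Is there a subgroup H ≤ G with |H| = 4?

Yes

4 | 40. A subgroup of order 4 is {e, r^10, s, r^10s}.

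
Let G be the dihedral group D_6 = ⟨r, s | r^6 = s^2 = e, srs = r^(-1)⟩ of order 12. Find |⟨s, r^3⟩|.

|⟨s⟩| = 2 and |⟨r^3⟩| = 2, so |H| is a multiple of lcm(2, 2) = 2 and divides |G| = 12.
Closing under the operation: H = {e, r^3, s, r^3s}, so |H| = 4.

4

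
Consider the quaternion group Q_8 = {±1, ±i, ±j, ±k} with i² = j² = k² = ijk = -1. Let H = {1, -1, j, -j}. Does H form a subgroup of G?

|H| = 4 divides |G| = 8, consistent with Lagrange.
H contains the identity, every element's inverse is in H, and H is closed under ·: it is a subgroup.
In fact H = ⟨j⟩.

Yes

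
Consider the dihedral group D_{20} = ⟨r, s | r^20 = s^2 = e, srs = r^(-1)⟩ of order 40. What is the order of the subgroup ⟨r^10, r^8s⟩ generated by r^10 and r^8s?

4

|⟨r^10⟩| = 2 and |⟨r^8s⟩| = 2, so |H| is a multiple of lcm(2, 2) = 2 and divides |G| = 40.
Closing under the operation: H = {e, r^10, r^8s, r^18s}, so |H| = 4.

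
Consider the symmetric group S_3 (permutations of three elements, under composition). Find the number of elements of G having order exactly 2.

The elements of order 2 are: (2 3), (1 2), (1 3).
That's 3.

3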